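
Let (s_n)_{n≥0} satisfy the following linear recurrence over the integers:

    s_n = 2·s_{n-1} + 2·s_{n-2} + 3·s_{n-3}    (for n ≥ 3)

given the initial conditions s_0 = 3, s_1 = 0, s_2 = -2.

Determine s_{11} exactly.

s_3 = 2·-2 + 2·0 + 3·3 = 5
s_4 = 2·5 + 2·-2 + 3·0 = 6
s_5 = 2·6 + 2·5 + 3·-2 = 16
s_6 = 2·16 + 2·6 + 3·5 = 59
s_7 = 2·59 + 2·16 + 3·6 = 168
s_8 = 2·168 + 2·59 + 3·16 = 502
s_9 = 2·502 + 2·168 + 3·59 = 1517
s_10 = 2·1517 + 2·502 + 3·168 = 4542
s_11 = 2·4542 + 2·1517 + 3·502 = 13624

13624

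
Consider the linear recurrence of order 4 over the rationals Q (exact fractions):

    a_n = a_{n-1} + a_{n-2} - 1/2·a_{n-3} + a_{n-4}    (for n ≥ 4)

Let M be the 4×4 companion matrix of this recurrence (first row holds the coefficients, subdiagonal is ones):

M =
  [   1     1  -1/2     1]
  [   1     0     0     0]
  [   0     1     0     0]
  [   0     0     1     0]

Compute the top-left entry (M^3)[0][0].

5/2

(M^3)[0][0] is the top entry after applying M 3 times to the unit state (1, 0, 0, 0). Equivalently it is h_{6} for the auxiliary sequence (h_n) obeying the same recurrence with h_3 = 1 and h_i = 0 for 0 ≤ i < 3:
h_4 = 1·1 + 1·0 + -1/2·0 + 1·0 = 1
h_5 = 1·1 + 1·1 + -1/2·0 + 1·0 = 2
h_6 = 1·2 + 1·1 + -1/2·1 + 1·0 = 5/2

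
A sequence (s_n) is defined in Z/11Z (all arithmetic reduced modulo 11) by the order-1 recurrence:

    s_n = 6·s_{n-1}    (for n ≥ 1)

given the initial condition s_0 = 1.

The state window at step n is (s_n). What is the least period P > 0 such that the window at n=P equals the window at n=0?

n=0: window = (1)
n=1: window = (6)
n=2: window = (3)
n=3: window = (7)
n=4: window = (9)
n=5: window = (10)
n=6: window = (5)
n=7: window = (8)
n=8: window = (4)
n=9: window = (2)
n=10: window = (1)
window at n=10 equals window at n=0 → period = 10

10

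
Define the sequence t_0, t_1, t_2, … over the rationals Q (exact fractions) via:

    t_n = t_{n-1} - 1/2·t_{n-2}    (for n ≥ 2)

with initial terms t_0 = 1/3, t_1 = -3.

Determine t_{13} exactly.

t_2 = 1·-3 + -1/2·1/3 = -19/6
t_3 = 1·-19/6 + -1/2·-3 = -5/3
t_4 = 1·-5/3 + -1/2·-19/6 = -1/12
t_5 = 1·-1/12 + -1/2·-5/3 = 3/4
t_6 = 1·3/4 + -1/2·-1/12 = 19/24
t_7 = 1·19/24 + -1/2·3/4 = 5/12
t_8 = 1·5/12 + -1/2·19/24 = 1/48
t_9 = 1·1/48 + -1/2·5/12 = -3/16
t_10 = 1·-3/16 + -1/2·1/48 = -19/96
t_11 = 1·-19/96 + -1/2·-3/16 = -5/48
t_12 = 1·-5/48 + -1/2·-19/96 = -1/192
t_13 = 1·-1/192 + -1/2·-5/48 = 3/64

3/64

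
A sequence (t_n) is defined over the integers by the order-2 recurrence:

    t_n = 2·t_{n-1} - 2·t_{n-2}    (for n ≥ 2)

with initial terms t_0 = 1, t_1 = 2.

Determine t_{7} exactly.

0

t_2 = 2·2 + -2·1 = 2
t_3 = 2·2 + -2·2 = 0
t_4 = 2·0 + -2·2 = -4
t_5 = 2·-4 + -2·0 = -8
t_6 = 2·-8 + -2·-4 = -8
t_7 = 2·-8 + -2·-8 = 0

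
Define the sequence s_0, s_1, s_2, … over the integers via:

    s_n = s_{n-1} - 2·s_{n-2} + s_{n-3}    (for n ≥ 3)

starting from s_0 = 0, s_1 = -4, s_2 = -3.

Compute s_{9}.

5

s_3 = 1·-3 + -2·-4 + 1·0 = 5
s_4 = 1·5 + -2·-3 + 1·-4 = 7
s_5 = 1·7 + -2·5 + 1·-3 = -6
s_6 = 1·-6 + -2·7 + 1·5 = -15
s_7 = 1·-15 + -2·-6 + 1·7 = 4
s_8 = 1·4 + -2·-15 + 1·-6 = 28
s_9 = 1·28 + -2·4 + 1·-15 = 5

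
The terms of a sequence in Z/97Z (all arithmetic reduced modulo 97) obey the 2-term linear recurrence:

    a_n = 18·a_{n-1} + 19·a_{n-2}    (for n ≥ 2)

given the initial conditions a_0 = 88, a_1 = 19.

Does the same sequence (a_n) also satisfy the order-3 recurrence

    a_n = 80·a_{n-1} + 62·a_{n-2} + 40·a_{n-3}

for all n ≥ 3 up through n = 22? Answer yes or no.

Terms a_0..a_22: 88, 19, 74, 44, 64, 48, 43, 37, 28, 43, 45, 75, 71, 84, 48, 35, 87, 0, 4, 72, 14, 68, 35
n=3: candidate gives 45, actual a_3 = 44 ✗

no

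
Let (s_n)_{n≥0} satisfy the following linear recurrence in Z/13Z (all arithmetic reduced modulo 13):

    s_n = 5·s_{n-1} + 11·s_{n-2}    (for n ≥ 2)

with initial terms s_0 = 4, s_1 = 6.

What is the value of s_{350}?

9

s_2 = 5·6 + 11·4 = 9
s_3 = 5·9 + 11·6 = 7
s_4 = 5·7 + 11·9 = 4
s_5 = 5·4 + 11·7 = 6
(s_4, s_5) = (4, 6) = (s_0, s_1), so the sequence has period 4.
350 ≡ 2 (mod 4), hence s_350 = s_2 = 9.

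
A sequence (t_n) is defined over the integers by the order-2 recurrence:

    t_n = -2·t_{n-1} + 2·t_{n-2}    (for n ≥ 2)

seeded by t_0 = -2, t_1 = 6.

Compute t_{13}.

1017984

t_2 = -2·6 + 2·-2 = -16
t_3 = -2·-16 + 2·6 = 44
t_4 = -2·44 + 2·-16 = -120
t_5 = -2·-120 + 2·44 = 328
t_6 = -2·328 + 2·-120 = -896
t_7 = -2·-896 + 2·328 = 2448
t_8 = -2·2448 + 2·-896 = -6688
t_9 = -2·-6688 + 2·2448 = 18272
t_10 = -2·18272 + 2·-6688 = -49920
t_11 = -2·-49920 + 2·18272 = 136384
t_12 = -2·136384 + 2·-49920 = -372608
t_13 = -2·-372608 + 2·136384 = 1017984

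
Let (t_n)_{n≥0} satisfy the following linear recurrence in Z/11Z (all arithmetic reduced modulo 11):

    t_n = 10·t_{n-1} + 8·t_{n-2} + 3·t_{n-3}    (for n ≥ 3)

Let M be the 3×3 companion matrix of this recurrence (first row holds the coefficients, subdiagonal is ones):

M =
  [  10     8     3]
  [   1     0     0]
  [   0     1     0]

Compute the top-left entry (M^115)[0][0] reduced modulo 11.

(M^115)[0][0] is the top entry after applying M 115 times to the unit state (1, 0, 0). Equivalently it is h_{117} for the auxiliary sequence (h_n) obeying the same recurrence with h_2 = 1 and h_i = 0 for 0 ≤ i < 2:
h_3 = 10·1 + 8·0 + 3·0 = 10
h_4 = 10·10 + 8·1 + 3·0 = 9
h_5 = 10·9 + 8·10 + 3·1 = 8
h_6 = 10·8 + 8·9 + 3·10 = 6
h_7 = 10·6 + 8·8 + 3·9 = 8
h_8 = 10·8 + 8·6 + 3·8 = 9
h_9 = 10·9 + 8·8 + 3·6 = 7
h_10 = 10·7 + 8·9 + 3·8 = 1
h_11 = 10·1 + 8·7 + 3·9 = 5
h_12 = 10·5 + 8·1 + 3·7 = 2
h_13 = 10·2 + 8·5 + 3·1 = 8
h_14 = 10·8 + 8·2 + 3·5 = 1
h_15 = 10·1 + 8·8 + 3·2 = 3
h_16 = 10·3 + 8·1 + 3·8 = 7
h_17 = 10·7 + 8·3 + 3·1 = 9
h_18 = 10·9 + 8·7 + 3·3 = 1
h_19 = 10·1 + 8·9 + 3·7 = 4
h_20 = 10·4 + 8·1 + 3·9 = 9
h_21 = 10·9 + 8·4 + 3·1 = 4
h_22 = 10·4 + 8·9 + 3·4 = 3
h_23 = 10·3 + 8·4 + 3·9 = 1
h_24 = 10·1 + 8·3 + 3·4 = 2
h_25 = 10·2 + 8·1 + 3·3 = 4
h_26 = 10·4 + 8·2 + 3·1 = 4
h_27 = 10·4 + 8·4 + 3·2 = 1
h_28 = 10·1 + 8·4 + 3·4 = 10
h_29 = 10·10 + 8·1 + 3·4 = 10
h_30 = 10·10 + 8·10 + 3·1 = 7
h_31 = 10·7 + 8·10 + 3·10 = 4
h_32 = 10·4 + 8·7 + 3·10 = 5
h_33 = 10·5 + 8·4 + 3·7 = 4
h_34 = 10·4 + 8·5 + 3·4 = 4
h_35 = 10·4 + 8·4 + 3·5 = 10
h_36 = 10·10 + 8·4 + 3·4 = 1
h_37 = 10·1 + 8·10 + 3·4 = 3
h_38 = 10·3 + 8·1 + 3·10 = 2
h_39 = 10·2 + 8·3 + 3·1 = 3
h_40 = 10·3 + 8·2 + 3·3 = 0
h_41 = 10·0 + 8·3 + 3·2 = 8
h_42 = 10·8 + 8·0 + 3·3 = 1
h_43 = 10·1 + 8·8 + 3·0 = 8
h_44 = 10·8 + 8·1 + 3·8 = 2
h_45 = 10·2 + 8·8 + 3·1 = 10
h_46 = 10·10 + 8·2 + 3·8 = 8
h_47 = 10·8 + 8·10 + 3·2 = 1
h_48 = 10·1 + 8·8 + 3·10 = 5
h_49 = 10·5 + 8·1 + 3·8 = 5
h_50 = 10·5 + 8·5 + 3·1 = 5
h_51 = 10·5 + 8·5 + 3·5 = 6
h_52 = 10·6 + 8·5 + 3·5 = 5
h_53 = 10·5 + 8·6 + 3·5 = 3
h_54 = 10·3 + 8·5 + 3·6 = 0
h_55 = 10·0 + 8·3 + 3·5 = 6
h_56 = 10·6 + 8·0 + 3·3 = 3
h_57 = 10·3 + 8·6 + 3·0 = 1
h_58 = 10·1 + 8·3 + 3·6 = 8
h_59 = 10·8 + 8·1 + 3·3 = 9
h_60 = 10·9 + 8·8 + 3·1 = 3
h_61 = 10·3 + 8·9 + 3·8 = 5
h_62 = 10·5 + 8·3 + 3·9 = 2
h_63 = 10·2 + 8·5 + 3·3 = 3
h_64 = 10·3 + 8·2 + 3·5 = 6
h_65 = 10·6 + 8·3 + 3·2 = 2
h_66 = 10·2 + 8·6 + 3·3 = 0
h_67 = 10·0 + 8·2 + 3·6 = 1
h_68 = 10·1 + 8·0 + 3·2 = 5
h_69 = 10·5 + 8·1 + 3·0 = 3
h_70 = 10·3 + 8·5 + 3·1 = 7
h_71 = 10·7 + 8·3 + 3·5 = 10
h_72 = 10·10 + 8·7 + 3·3 = 0
h_73 = 10·0 + 8·10 + 3·7 = 2
h_74 = 10·2 + 8·0 + 3·10 = 6
h_75 = 10·6 + 8·2 + 3·0 = 10
h_76 = 10·10 + 8·6 + 3·2 = 0
h_77 = 10·0 + 8·10 + 3·6 = 10
h_78 = 10·10 + 8·0 + 3·10 = 9
h_79 = 10·9 + 8·10 + 3·0 = 5
h_80 = 10·5 + 8·9 + 3·10 = 9
h_81 = 10·9 + 8·5 + 3·9 = 3
h_82 = 10·3 + 8·9 + 3·5 = 7
h_83 = 10·7 + 8·3 + 3·9 = 0
h_84 = 10·0 + 8·7 + 3·3 = 10
h_85 = 10·10 + 8·0 + 3·7 = 0
h_86 = 10·0 + 8·10 + 3·0 = 3
h_87 = 10·3 + 8·0 + 3·10 = 5
h_88 = 10·5 + 8·3 + 3·0 = 8
h_89 = 10·8 + 8·5 + 3·3 = 8
h_90 = 10·8 + 8·8 + 3·5 = 5
h_91 = 10·5 + 8·8 + 3·8 = 6
h_92 = 10·6 + 8·5 + 3·8 = 3
h_93 = 10·3 + 8·6 + 3·5 = 5
h_94 = 10·5 + 8·3 + 3·6 = 4
h_95 = 10·4 + 8·5 + 3·3 = 1
h_96 = 10·1 + 8·4 + 3·5 = 2
h_97 = 10·2 + 8·1 + 3·4 = 7
h_98 = 10·7 + 8·2 + 3·1 = 1
h_99 = 10·1 + 8·7 + 3·2 = 6
h_100 = 10·6 + 8·1 + 3·7 = 1
h_101 = 10·1 + 8·6 + 3·1 = 6
h_102 = 10·6 + 8·1 + 3·6 = 9
h_103 = 10·9 + 8·6 + 3·1 = 9
h_104 = 10·9 + 8·9 + 3·6 = 4
h_105 = 10·4 + 8·9 + 3·9 = 7
h_106 = 10·7 + 8·4 + 3·9 = 8
h_107 = 10·8 + 8·7 + 3·4 = 5
h_108 = 10·5 + 8·8 + 3·7 = 3
h_109 = 10·3 + 8·5 + 3·8 = 6
h_110 = 10·6 + 8·3 + 3·5 = 0
h_111 = 10·0 + 8·6 + 3·3 = 2
h_112 = 10·2 + 8·0 + 3·6 = 5
h_113 = 10·5 + 8·2 + 3·0 = 0
h_114 = 10·0 + 8·5 + 3·2 = 2
h_115 = 10·2 + 8·0 + 3·5 = 2
h_116 = 10·2 + 8·2 + 3·0 = 3
h_117 = 10·3 + 8·2 + 3·2 = 8

8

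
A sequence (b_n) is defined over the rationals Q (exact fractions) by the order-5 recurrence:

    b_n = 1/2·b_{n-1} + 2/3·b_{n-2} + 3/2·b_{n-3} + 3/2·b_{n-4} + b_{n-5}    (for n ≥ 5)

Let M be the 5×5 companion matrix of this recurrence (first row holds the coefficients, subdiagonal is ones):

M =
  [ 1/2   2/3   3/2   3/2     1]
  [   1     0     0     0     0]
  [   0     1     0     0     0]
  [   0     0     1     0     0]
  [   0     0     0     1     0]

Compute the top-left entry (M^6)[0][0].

19547/1728

(M^6)[0][0] is the top entry after applying M 6 times to the unit state (1, 0, 0, 0, 0). Equivalently it is h_{10} for the auxiliary sequence (h_n) obeying the same recurrence with h_4 = 1 and h_i = 0 for 0 ≤ i < 4:
h_5 = 1/2·1 + 2/3·0 + 3/2·0 + 3/2·0 + 1·0 = 1/2
h_6 = 1/2·1/2 + 2/3·1 + 3/2·0 + 3/2·0 + 1·0 = 11/12
h_7 = 1/2·11/12 + 2/3·1/2 + 3/2·1 + 3/2·0 + 1·0 = 55/24
h_8 = 1/2·55/24 + 2/3·11/12 + 3/2·1/2 + 3/2·1 + 1·0 = 577/144
h_9 = 1/2·577/144 + 2/3·55/24 + 3/2·11/12 + 3/2·1/2 + 1·1 = 213/32
h_10 = 1/2·213/32 + 2/3·577/144 + 3/2·55/24 + 3/2·11/12 + 1·1/2 = 19547/1728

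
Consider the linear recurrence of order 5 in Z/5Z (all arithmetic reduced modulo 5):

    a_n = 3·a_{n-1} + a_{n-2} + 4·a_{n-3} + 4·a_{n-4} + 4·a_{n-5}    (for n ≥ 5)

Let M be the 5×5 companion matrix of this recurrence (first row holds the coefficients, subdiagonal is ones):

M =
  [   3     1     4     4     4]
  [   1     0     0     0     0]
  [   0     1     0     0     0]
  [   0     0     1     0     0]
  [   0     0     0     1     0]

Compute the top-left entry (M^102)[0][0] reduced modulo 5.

1

(M^102)[0][0] is the top entry after applying M 102 times to the unit state (1, 0, 0, 0, 0). Equivalently it is h_{106} for the auxiliary sequence (h_n) obeying the same recurrence with h_4 = 1 and h_i = 0 for 0 ≤ i < 4:
h_5 = 3·1 + 1·0 + 4·0 + 4·0 + 4·0 = 3
h_6 = 3·3 + 1·1 + 4·0 + 4·0 + 4·0 = 0
h_7 = 3·0 + 1·3 + 4·1 + 4·0 + 4·0 = 2
h_8 = 3·2 + 1·0 + 4·3 + 4·1 + 4·0 = 2
h_9 = 3·2 + 1·2 + 4·0 + 4·3 + 4·1 = 4
h_10 = 3·4 + 1·2 + 4·2 + 4·0 + 4·3 = 4
h_11 = 3·4 + 1·4 + 4·2 + 4·2 + 4·0 = 2
h_12 = 3·2 + 1·4 + 4·4 + 4·2 + 4·2 = 2
h_13 = 3·2 + 1·2 + 4·4 + 4·4 + 4·2 = 3
h_14 = 3·3 + 1·2 + 4·2 + 4·4 + 4·4 = 1
h_15 = 3·1 + 1·3 + 4·2 + 4·2 + 4·4 = 3
h_16 = 3·3 + 1·1 + 4·3 + 4·2 + 4·2 = 3
h_17 = 3·3 + 1·3 + 4·1 + 4·3 + 4·2 = 1
h_18 = 3·1 + 1·3 + 4·3 + 4·1 + 4·3 = 4
h_19 = 3·4 + 1·1 + 4·3 + 4·3 + 4·1 = 1
h_20 = 3·1 + 1·4 + 4·1 + 4·3 + 4·3 = 0
h_21 = 3·0 + 1·1 + 4·4 + 4·1 + 4·3 = 3
h_22 = 3·3 + 1·0 + 4·1 + 4·4 + 4·1 = 3
h_23 = 3·3 + 1·3 + 4·0 + 4·1 + 4·4 = 2
h_24 = 3·2 + 1·3 + 4·3 + 4·0 + 4·1 = 0
h_25 = 3·0 + 1·2 + 4·3 + 4·3 + 4·0 = 1
h_26 = 3·1 + 1·0 + 4·2 + 4·3 + 4·3 = 0
h_27 = 3·0 + 1·1 + 4·0 + 4·2 + 4·3 = 1
h_28 = 3·1 + 1·0 + 4·1 + 4·0 + 4·2 = 0
h_29 = 3·0 + 1·1 + 4·0 + 4·1 + 4·0 = 0
h_30 = 3·0 + 1·0 + 4·1 + 4·0 + 4·1 = 3
h_31 = 3·3 + 1·0 + 4·0 + 4·1 + 4·0 = 3
h_32 = 3·3 + 1·3 + 4·0 + 4·0 + 4·1 = 1
h_33 = 3·1 + 1·3 + 4·3 + 4·0 + 4·0 = 3
h_34 = 3·3 + 1·1 + 4·3 + 4·3 + 4·0 = 4
h_35 = 3·4 + 1·3 + 4·1 + 4·3 + 4·3 = 3
h_36 = 3·3 + 1·4 + 4·3 + 4·1 + 4·3 = 1
h_37 = 3·1 + 1·3 + 4·4 + 4·3 + 4·1 = 3
h_38 = 3·3 + 1·1 + 4·3 + 4·4 + 4·3 = 0
h_39 = 3·0 + 1·3 + 4·1 + 4·3 + 4·4 = 0
h_40 = 3·0 + 1·0 + 4·3 + 4·1 + 4·3 = 3
h_41 = 3·3 + 1·0 + 4·0 + 4·3 + 4·1 = 0
h_42 = 3·0 + 1·3 + 4·0 + 4·0 + 4·3 = 0
h_43 = 3·0 + 1·0 + 4·3 + 4·0 + 4·0 = 2
h_44 = 3·2 + 1·0 + 4·0 + 4·3 + 4·0 = 3
h_45 = 3·3 + 1·2 + 4·0 + 4·0 + 4·3 = 3
h_46 = 3·3 + 1·3 + 4·2 + 4·0 + 4·0 = 0
h_47 = 3·0 + 1·3 + 4·3 + 4·2 + 4·0 = 3
h_48 = 3·3 + 1·0 + 4·3 + 4·3 + 4·2 = 1
h_49 = 3·1 + 1·3 + 4·0 + 4·3 + 4·3 = 0
h_50 = 3·0 + 1·1 + 4·3 + 4·0 + 4·3 = 0
h_51 = 3·0 + 1·0 + 4·1 + 4·3 + 4·0 = 1
h_52 = 3·1 + 1·0 + 4·0 + 4·1 + 4·3 = 4
h_53 = 3·4 + 1·1 + 4·0 + 4·0 + 4·1 = 2
h_54 = 3·2 + 1·4 + 4·1 + 4·0 + 4·0 = 4
h_55 = 3·4 + 1·2 + 4·4 + 4·1 + 4·0 = 4
h_56 = 3·4 + 1·4 + 4·2 + 4·4 + 4·1 = 4
h_57 = 3·4 + 1·4 + 4·4 + 4·2 + 4·4 = 1
h_58 = 3·1 + 1·4 + 4·4 + 4·4 + 4·2 = 2
h_59 = 3·2 + 1·1 + 4·4 + 4·4 + 4·4 = 0
h_60 = 3·0 + 1·2 + 4·1 + 4·4 + 4·4 = 3
h_61 = 3·3 + 1·0 + 4·2 + 4·1 + 4·4 = 2
h_62 = 3·2 + 1·3 + 4·0 + 4·2 + 4·1 = 1
h_63 = 3·1 + 1·2 + 4·3 + 4·0 + 4·2 = 0
h_64 = 3·0 + 1·1 + 4·2 + 4·3 + 4·0 = 1
h_65 = 3·1 + 1·0 + 4·1 + 4·2 + 4·3 = 2
h_66 = 3·2 + 1·1 + 4·0 + 4·1 + 4·2 = 4
h_67 = 3·4 + 1·2 + 4·1 + 4·0 + 4·1 = 2
h_68 = 3·2 + 1·4 + 4·2 + 4·1 + 4·0 = 2
h_69 = 3·2 + 1·2 + 4·4 + 4·2 + 4·1 = 1
h_70 = 3·1 + 1·2 + 4·2 + 4·4 + 4·2 = 2
h_71 = 3·2 + 1·1 + 4·2 + 4·2 + 4·4 = 4
h_72 = 3·4 + 1·2 + 4·1 + 4·2 + 4·2 = 4
h_73 = 3·4 + 1·4 + 4·2 + 4·1 + 4·2 = 1
h_74 = 3·1 + 1·4 + 4·4 + 4·2 + 4·1 = 0
h_75 = 3·0 + 1·1 + 4·4 + 4·4 + 4·2 = 1
h_76 = 3·1 + 1·0 + 4·1 + 4·4 + 4·4 = 4
h_77 = 3·4 + 1·1 + 4·0 + 4·1 + 4·4 = 3
h_78 = 3·3 + 1·4 + 4·1 + 4·0 + 4·1 = 1
h_79 = 3·1 + 1·3 + 4·4 + 4·1 + 4·0 = 1
h_80 = 3·1 + 1·1 + 4·3 + 4·4 + 4·1 = 1
h_81 = 3·1 + 1·1 + 4·1 + 4·3 + 4·4 = 1
h_82 = 3·1 + 1·1 + 4·1 + 4·1 + 4·3 = 4
h_83 = 3·4 + 1·1 + 4·1 + 4·1 + 4·1 = 0
h_84 = 3·0 + 1·4 + 4·1 + 4·1 + 4·1 = 1
h_85 = 3·1 + 1·0 + 4·4 + 4·1 + 4·1 = 2
h_86 = 3·2 + 1·1 + 4·0 + 4·4 + 4·1 = 2
h_87 = 3·2 + 1·2 + 4·1 + 4·0 + 4·4 = 3
h_88 = 3·3 + 1·2 + 4·2 + 4·1 + 4·0 = 3
h_89 = 3·3 + 1·3 + 4·2 + 4·2 + 4·1 = 2
h_90 = 3·2 + 1·3 + 4·3 + 4·2 + 4·2 = 2
h_91 = 3·2 + 1·2 + 4·3 + 4·3 + 4·2 = 0
h_92 = 3·0 + 1·2 + 4·2 + 4·3 + 4·3 = 4
h_93 = 3·4 + 1·0 + 4·2 + 4·2 + 4·3 = 0
h_94 = 3·0 + 1·4 + 4·0 + 4·2 + 4·2 = 0
h_95 = 3·0 + 1·0 + 4·4 + 4·0 + 4·2 = 4
h_96 = 3·4 + 1·0 + 4·0 + 4·4 + 4·0 = 3
h_97 = 3·3 + 1·4 + 4·0 + 4·0 + 4·4 = 4
h_98 = 3·4 + 1·3 + 4·4 + 4·0 + 4·0 = 1
h_99 = 3·1 + 1·4 + 4·3 + 4·4 + 4·0 = 0
h_100 = 3·0 + 1·1 + 4·4 + 4·3 + 4·4 = 0
h_101 = 3·0 + 1·0 + 4·1 + 4·4 + 4·3 = 2
h_102 = 3·2 + 1·0 + 4·0 + 4·1 + 4·4 = 1
h_103 = 3·1 + 1·2 + 4·0 + 4·0 + 4·1 = 4
h_104 = 3·4 + 1·1 + 4·2 + 4·0 + 4·0 = 1
h_105 = 3·1 + 1·4 + 4·1 + 4·2 + 4·0 = 4
h_106 = 3·4 + 1·1 + 4·4 + 4·1 + 4·2 = 1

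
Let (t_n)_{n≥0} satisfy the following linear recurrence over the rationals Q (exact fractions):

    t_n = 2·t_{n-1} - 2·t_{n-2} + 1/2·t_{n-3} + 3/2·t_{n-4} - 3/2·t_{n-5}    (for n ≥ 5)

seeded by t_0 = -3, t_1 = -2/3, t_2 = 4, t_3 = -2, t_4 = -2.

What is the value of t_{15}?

-667/16

t_5 = 2·-2 + -2·-2 + 1/2·4 + 3/2·-2/3 + -3/2·-3 = 11/2
t_6 = 2·11/2 + -2·-2 + 1/2·-2 + 3/2·4 + -3/2·-2/3 = 21
t_7 = 2·21 + -2·11/2 + 1/2·-2 + 3/2·-2 + -3/2·4 = 21
t_8 = 2·21 + -2·21 + 1/2·11/2 + 3/2·-2 + -3/2·-2 = 11/4
t_9 = 2·11/4 + -2·21 + 1/2·21 + 3/2·11/2 + -3/2·-2 = -59/4
t_10 = 2·-59/4 + -2·11/4 + 1/2·21 + 3/2·21 + -3/2·11/2 = -5/4
t_11 = 2·-5/4 + -2·-59/4 + 1/2·11/4 + 3/2·21 + -3/2·21 = 227/8
t_12 = 2·227/8 + -2·-5/4 + 1/2·-59/4 + 3/2·11/4 + -3/2·21 = 49/2
t_13 = 2·49/2 + -2·227/8 + 1/2·-5/4 + 3/2·-59/4 + -3/2·11/4 = -277/8
t_14 = 2·-277/8 + -2·49/2 + 1/2·227/8 + 3/2·-5/4 + -3/2·-59/4 = -1341/16
t_15 = 2·-1341/16 + -2·-277/8 + 1/2·49/2 + 3/2·227/8 + -3/2·-5/4 = -667/16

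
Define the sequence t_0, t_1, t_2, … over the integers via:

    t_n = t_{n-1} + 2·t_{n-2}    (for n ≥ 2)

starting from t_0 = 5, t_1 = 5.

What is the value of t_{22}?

13981015

t_2 = 1·5 + 2·5 = 15
t_3 = 1·15 + 2·5 = 25
t_4 = 1·25 + 2·15 = 55
t_5 = 1·55 + 2·25 = 105
t_6 = 1·105 + 2·55 = 215
t_7 = 1·215 + 2·105 = 425
t_8 = 1·425 + 2·215 = 855
t_9 = 1·855 + 2·425 = 1705
t_10 = 1·1705 + 2·855 = 3415
t_11 = 1·3415 + 2·1705 = 6825
t_12 = 1·6825 + 2·3415 = 13655
t_13 = 1·13655 + 2·6825 = 27305
t_14 = 1·27305 + 2·13655 = 54615
t_15 = 1·54615 + 2·27305 = 109225
t_16 = 1·109225 + 2·54615 = 218455
t_17 = 1·218455 + 2·109225 = 436905
t_18 = 1·436905 + 2·218455 = 873815
t_19 = 1·873815 + 2·436905 = 1747625
t_20 = 1·1747625 + 2·873815 = 3495255
t_21 = 1·3495255 + 2·1747625 = 6990505
t_22 = 1·6990505 + 2·3495255 = 13981015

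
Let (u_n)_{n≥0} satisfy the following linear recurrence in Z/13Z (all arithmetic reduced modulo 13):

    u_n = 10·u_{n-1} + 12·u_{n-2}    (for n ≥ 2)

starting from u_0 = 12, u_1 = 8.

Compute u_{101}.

9

u_2 = 10·8 + 12·12 = 3
u_3 = 10·3 + 12·8 = 9
u_4 = 10·9 + 12·3 = 9
u_5 = 10·9 + 12·9 = 3
u_6 = 10·3 + 12·9 = 8
u_7 = 10·8 + 12·3 = 12
u_8 = 10·12 + 12·8 = 8
(u_7, u_8) = (12, 8) = (u_0, u_1), so the sequence has period 7.
101 ≡ 3 (mod 7), hence u_101 = u_3 = 9.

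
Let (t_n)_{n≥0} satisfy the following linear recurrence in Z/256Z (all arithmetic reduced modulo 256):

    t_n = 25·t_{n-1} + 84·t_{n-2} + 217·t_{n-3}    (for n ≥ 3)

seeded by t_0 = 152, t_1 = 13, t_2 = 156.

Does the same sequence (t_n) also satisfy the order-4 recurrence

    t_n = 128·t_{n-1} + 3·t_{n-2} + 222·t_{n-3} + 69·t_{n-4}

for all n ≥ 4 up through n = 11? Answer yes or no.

no

Terms t_0..t_11: 152, 13, 156, 88, 205, 33, 21, 166, 19, 32, 18, 93
n=4: candidate gives 18, actual t_4 = 205 ✗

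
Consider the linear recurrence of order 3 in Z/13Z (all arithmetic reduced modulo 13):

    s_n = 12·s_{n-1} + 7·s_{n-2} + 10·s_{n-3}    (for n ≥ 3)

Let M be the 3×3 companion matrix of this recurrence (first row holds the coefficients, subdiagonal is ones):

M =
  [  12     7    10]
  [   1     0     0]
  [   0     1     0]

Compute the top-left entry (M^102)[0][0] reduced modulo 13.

9

(M^102)[0][0] is the top entry after applying M 102 times to the unit state (1, 0, 0). Equivalently it is h_{104} for the auxiliary sequence (h_n) obeying the same recurrence with h_2 = 1 and h_i = 0 for 0 ≤ i < 2:
h_3 = 12·1 + 7·0 + 10·0 = 12
h_4 = 12·12 + 7·1 + 10·0 = 8
h_5 = 12·8 + 7·12 + 10·1 = 8
h_6 = 12·8 + 7·8 + 10·12 = 12
h_7 = 12·12 + 7·8 + 10·8 = 7
h_8 = 12·7 + 7·12 + 10·8 = 1
h_9 = 12·1 + 7·7 + 10·12 = 12
h_10 = 12·12 + 7·1 + 10·7 = 0
h_11 = 12·0 + 7·12 + 10·1 = 3
h_12 = 12·3 + 7·0 + 10·12 = 0
h_13 = 12·0 + 7·3 + 10·0 = 8
h_14 = 12·8 + 7·0 + 10·3 = 9
h_15 = 12·9 + 7·8 + 10·0 = 8
h_16 = 12·8 + 7·9 + 10·8 = 5
h_17 = 12·5 + 7·8 + 10·9 = 11
h_18 = 12·11 + 7·5 + 10·8 = 0
h_19 = 12·0 + 7·11 + 10·5 = 10
h_20 = 12·10 + 7·0 + 10·11 = 9
h_21 = 12·9 + 7·10 + 10·0 = 9
h_22 = 12·9 + 7·9 + 10·10 = 11
h_23 = 12·11 + 7·9 + 10·9 = 12
h_24 = 12·12 + 7·11 + 10·9 = 12
h_25 = 12·12 + 7·12 + 10·11 = 0
h_26 = 12·0 + 7·12 + 10·12 = 9
h_27 = 12·9 + 7·0 + 10·12 = 7
h_28 = 12·7 + 7·9 + 10·0 = 4
h_29 = 12·4 + 7·7 + 10·9 = 5
h_30 = 12·5 + 7·4 + 10·7 = 2
h_31 = 12·2 + 7·5 + 10·4 = 8
h_32 = 12·8 + 7·2 + 10·5 = 4
h_33 = 12·4 + 7·8 + 10·2 = 7
h_34 = 12·7 + 7·4 + 10·8 = 10
h_35 = 12·10 + 7·7 + 10·4 = 1
h_36 = 12·1 + 7·10 + 10·7 = 9
h_37 = 12·9 + 7·1 + 10·10 = 7
h_38 = 12·7 + 7·9 + 10·1 = 1
h_39 = 12·1 + 7·7 + 10·9 = 8
h_40 = 12·8 + 7·1 + 10·7 = 4
h_41 = 12·4 + 7·8 + 10·1 = 10
h_42 = 12·10 + 7·4 + 10·8 = 7
h_43 = 12·7 + 7·10 + 10·4 = 12
h_44 = 12·12 + 7·7 + 10·10 = 7
h_45 = 12·7 + 7·12 + 10·7 = 4
h_46 = 12·4 + 7·7 + 10·12 = 9
h_47 = 12·9 + 7·4 + 10·7 = 11
h_48 = 12·11 + 7·9 + 10·4 = 1
h_49 = 12·1 + 7·11 + 10·9 = 10
h_50 = 12·10 + 7·1 + 10·11 = 3
h_51 = 12·3 + 7·10 + 10·1 = 12
h_52 = 12·12 + 7·3 + 10·10 = 5
h_53 = 12·5 + 7·12 + 10·3 = 5
h_54 = 12·5 + 7·5 + 10·12 = 7
h_55 = 12·7 + 7·5 + 10·5 = 0
h_56 = 12·0 + 7·7 + 10·5 = 8
h_57 = 12·8 + 7·0 + 10·7 = 10
h_58 = 12·10 + 7·8 + 10·0 = 7
h_59 = 12·7 + 7·10 + 10·8 = 0
h_60 = 12·0 + 7·7 + 10·10 = 6
h_61 = 12·6 + 7·0 + 10·7 = 12
h_62 = 12·12 + 7·6 + 10·0 = 4
h_63 = 12·4 + 7·12 + 10·6 = 10
h_64 = 12·10 + 7·4 + 10·12 = 8
h_65 = 12·8 + 7·10 + 10·4 = 11
h_66 = 12·11 + 7·8 + 10·10 = 2
h_67 = 12·2 + 7·11 + 10·8 = 12
h_68 = 12·12 + 7·2 + 10·11 = 8
h_69 = 12·8 + 7·12 + 10·2 = 5
h_70 = 12·5 + 7·8 + 10·12 = 2
h_71 = 12·2 + 7·5 + 10·8 = 9
h_72 = 12·9 + 7·2 + 10·5 = 3
h_73 = 12·3 + 7·9 + 10·2 = 2
h_74 = 12·2 + 7·3 + 10·9 = 5
h_75 = 12·5 + 7·2 + 10·3 = 0
h_76 = 12·0 + 7·5 + 10·2 = 3
h_77 = 12·3 + 7·0 + 10·5 = 8
h_78 = 12·8 + 7·3 + 10·0 = 0
h_79 = 12·0 + 7·8 + 10·3 = 8
h_80 = 12·8 + 7·0 + 10·8 = 7
h_81 = 12·7 + 7·8 + 10·0 = 10
h_82 = 12·10 + 7·7 + 10·8 = 2
h_83 = 12·2 + 7·10 + 10·7 = 8
h_84 = 12·8 + 7·2 + 10·10 = 2
h_85 = 12·2 + 7·8 + 10·2 = 9
h_86 = 12·9 + 7·2 + 10·8 = 7
h_87 = 12·7 + 7·9 + 10·2 = 11
h_88 = 12·11 + 7·7 + 10·9 = 11
h_89 = 12·11 + 7·11 + 10·7 = 6
h_90 = 12·6 + 7·11 + 10·11 = 12
h_91 = 12·12 + 7·6 + 10·11 = 10
h_92 = 12·10 + 7·12 + 10·6 = 4
h_93 = 12·4 + 7·10 + 10·12 = 4
h_94 = 12·4 + 7·4 + 10·10 = 7
h_95 = 12·7 + 7·4 + 10·4 = 9
h_96 = 12·9 + 7·7 + 10·4 = 2
h_97 = 12·2 + 7·9 + 10·7 = 1
h_98 = 12·1 + 7·2 + 10·9 = 12
h_99 = 12·12 + 7·1 + 10·2 = 2
h_100 = 12·2 + 7·12 + 10·1 = 1
h_101 = 12·1 + 7·2 + 10·12 = 3
h_102 = 12·3 + 7·1 + 10·2 = 11
h_103 = 12·11 + 7·3 + 10·1 = 7
h_104 = 12·7 + 7·11 + 10·3 = 9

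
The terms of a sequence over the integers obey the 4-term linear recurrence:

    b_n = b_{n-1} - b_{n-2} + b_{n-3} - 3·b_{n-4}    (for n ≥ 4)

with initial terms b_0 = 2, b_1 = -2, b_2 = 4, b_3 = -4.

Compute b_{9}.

52

b_4 = 1·-4 + -1·4 + 1·-2 + -3·2 = -16
b_5 = 1·-16 + -1·-4 + 1·4 + -3·-2 = -2
b_6 = 1·-2 + -1·-16 + 1·-4 + -3·4 = -2
b_7 = 1·-2 + -1·-2 + 1·-16 + -3·-4 = -4
b_8 = 1·-4 + -1·-2 + 1·-2 + -3·-16 = 44
b_9 = 1·44 + -1·-4 + 1·-2 + -3·-2 = 52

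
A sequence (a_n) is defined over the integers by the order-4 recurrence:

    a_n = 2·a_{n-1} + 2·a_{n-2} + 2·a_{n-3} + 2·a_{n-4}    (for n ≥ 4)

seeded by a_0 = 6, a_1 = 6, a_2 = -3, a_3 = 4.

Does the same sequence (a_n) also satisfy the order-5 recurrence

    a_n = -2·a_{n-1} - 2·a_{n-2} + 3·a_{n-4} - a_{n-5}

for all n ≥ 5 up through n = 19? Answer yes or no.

Terms a_0..a_19: 6, 6, -3, 4, 26, 66, 186, 564, 1684, 5000, 14868, 44232, 131568, 391336, 1164008, 3462288, 10298400, 30632064, 91113520, 271012544
n=5: candidate gives -48, actual a_5 = 66 ✗

no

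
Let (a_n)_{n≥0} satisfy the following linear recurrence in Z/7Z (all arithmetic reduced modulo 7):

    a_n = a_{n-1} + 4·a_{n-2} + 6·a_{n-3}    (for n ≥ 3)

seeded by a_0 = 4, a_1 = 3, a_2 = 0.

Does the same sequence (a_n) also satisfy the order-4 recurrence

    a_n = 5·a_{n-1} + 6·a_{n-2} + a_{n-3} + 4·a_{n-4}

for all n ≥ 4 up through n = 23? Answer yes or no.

Terms a_0..a_23: 4, 3, 0, 1, 5, 2, 0, 3, 1, 6, 0, 2, 3, 4, 0, 6, 2, 5, 0, 4, 6, 1, 0, 5
n=4: candidate gives 3, actual a_4 = 5 ✗

no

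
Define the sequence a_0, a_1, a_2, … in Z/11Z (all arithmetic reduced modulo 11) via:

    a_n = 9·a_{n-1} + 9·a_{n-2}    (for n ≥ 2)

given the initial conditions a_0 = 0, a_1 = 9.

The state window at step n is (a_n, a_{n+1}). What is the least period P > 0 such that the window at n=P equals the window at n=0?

40

n=0: window = (0, 9)
n=1: window = (9, 4)
n=2: window = (4, 7)
n=3: window = (7, 0)
n=4: window = (0, 8)
n=5: window = (8, 6)
n=6: window = (6, 5)
n=7: window = (5, 0)
n=8: window = (0, 1)
n=9: window = (1, 9)
n=10: window = (9, 2)
n=11: window = (2, 0)
n=12: window = (0, 7)
n=13: window = (7, 8)
n=14: window = (8, 3)
n=15: window = (3, 0)
n=16: window = (0, 5)
n=17: window = (5, 1)
n=18: window = (1, 10)
n=19: window = (10, 0)
n=20: window = (0, 2)
n=21: window = (2, 7)
n=22: window = (7, 4)
n=23: window = (4, 0)
n=24: window = (0, 3)
n=25: window = (3, 5)
n=26: window = (5, 6)
n=27: window = (6, 0)
n=28: window = (0, 10)
n=29: window = (10, 2)
n=30: window = (2, 9)
n=31: window = (9, 0)
n=32: window = (0, 4)
n=33: window = (4, 3)
n=34: window = (3, 8)
n=35: window = (8, 0)
n=36: window = (0, 6)
n=37: window = (6, 10)
n=38: window = (10, 1)
n=39: window = (1, 0)
n=40: window = (0, 9)
window at n=40 equals window at n=0 → period = 40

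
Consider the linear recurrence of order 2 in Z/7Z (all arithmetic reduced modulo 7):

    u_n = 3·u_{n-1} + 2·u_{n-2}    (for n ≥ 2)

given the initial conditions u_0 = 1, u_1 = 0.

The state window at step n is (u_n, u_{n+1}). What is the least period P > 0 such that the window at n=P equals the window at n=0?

48

n=0: window = (1, 0)
n=1: window = (0, 2)
n=2: window = (2, 6)
n=3: window = (6, 1)
n=4: window = (1, 1)
n=5: window = (1, 5)
n=6: window = (5, 3)
n=7: window = (3, 5)
n=8: window = (5, 0)
n=9: window = (0, 3)
n=10: window = (3, 2)
n=11: window = (2, 5)
n=12: window = (5, 5)
n=13: window = (5, 4)
n=14: window = (4, 1)
n=15: window = (1, 4)
n=16: window = (4, 0)
n=17: window = (0, 1)
n=18: window = (1, 3)
n=19: window = (3, 4)
n=20: window = (4, 4)
n=21: window = (4, 6)
n=22: window = (6, 5)
n=23: window = (5, 6)
n=24: window = (6, 0)
n=25: window = (0, 5)
n=26: window = (5, 1)
n=27: window = (1, 6)
n=28: window = (6, 6)
n=29: window = (6, 2)
n=30: window = (2, 4)
n=31: window = (4, 2)
n=32: window = (2, 0)
n=33: window = (0, 4)
n=34: window = (4, 5)
n=35: window = (5, 2)
n=36: window = (2, 2)
n=37: window = (2, 3)
n=38: window = (3, 6)
n=39: window = (6, 3)
n=40: window = (3, 0)
…
n=46: window = (1, 2)
n=47: window = (2, 1)
n=48: window = (1, 0)
window at n=48 equals window at n=0 → period = 48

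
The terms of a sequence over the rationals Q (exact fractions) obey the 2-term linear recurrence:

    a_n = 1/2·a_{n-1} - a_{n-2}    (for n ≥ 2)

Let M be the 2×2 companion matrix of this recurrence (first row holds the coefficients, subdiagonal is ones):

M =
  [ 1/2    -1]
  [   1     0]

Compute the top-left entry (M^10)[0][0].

989/1024

(M^10)[0][0] is the top entry after applying M 10 times to the unit state (1, 0). Equivalently it is h_{11} for the auxiliary sequence (h_n) obeying the same recurrence with h_1 = 1 and h_i = 0 for 0 ≤ i < 1:
h_2 = 1/2·1 + -1·0 = 1/2
h_3 = 1/2·1/2 + -1·1 = -3/4
h_4 = 1/2·-3/4 + -1·1/2 = -7/8
h_5 = 1/2·-7/8 + -1·-3/4 = 5/16
h_6 = 1/2·5/16 + -1·-7/8 = 33/32
h_7 = 1/2·33/32 + -1·5/16 = 13/64
h_8 = 1/2·13/64 + -1·33/32 = -119/128
h_9 = 1/2·-119/128 + -1·13/64 = -171/256
h_10 = 1/2·-171/256 + -1·-119/128 = 305/512
h_11 = 1/2·305/512 + -1·-171/256 = 989/1024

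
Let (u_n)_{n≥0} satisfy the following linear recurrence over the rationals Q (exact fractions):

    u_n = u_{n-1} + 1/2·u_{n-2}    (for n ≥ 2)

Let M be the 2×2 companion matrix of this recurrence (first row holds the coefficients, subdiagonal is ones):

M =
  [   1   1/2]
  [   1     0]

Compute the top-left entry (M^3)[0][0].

2

(M^3)[0][0] is the top entry after applying M 3 times to the unit state (1, 0). Equivalently it is h_{4} for the auxiliary sequence (h_n) obeying the same recurrence with h_1 = 1 and h_i = 0 for 0 ≤ i < 1:
h_2 = 1·1 + 1/2·0 = 1
h_3 = 1·1 + 1/2·1 = 3/2
h_4 = 1·3/2 + 1/2·1 = 2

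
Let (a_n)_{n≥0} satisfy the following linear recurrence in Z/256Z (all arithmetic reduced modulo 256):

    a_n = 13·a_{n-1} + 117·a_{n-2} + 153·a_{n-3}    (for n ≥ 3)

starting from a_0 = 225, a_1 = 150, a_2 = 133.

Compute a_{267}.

4

a_3 = 13·133 + 117·150 + 153·225 = 200
a_4 = 13·200 + 117·133 + 153·150 = 151
a_5 = 13·151 + 117·200 + 153·133 = 144
a_6 = 13·144 + 117·151 + 153·200 = 219
a_7 = 13·219 + 117·144 + 153·151 = 46
a_8 = 13·46 + 117·219 + 153·144 = 125
Continuing the recurrence:
  a_9 = 66;  a_10 = 249;  a_11 = 132;  a_12 = 243;  a_13 = 124;  a_14 = 63
  a_15 = 26;  a_16 = 57;  a_17 = 110;  a_18 = 45;  a_19 = 160;  a_20 = 111
  a_21 = 168;  a_22 = 227;  a_23 = 166;  a_24 = 149;  a_25 = 26;  a_26 = 161
  a_27 = 28;  a_28 = 139;  a_29 = 20;  a_30 = 71;  a_31 = 210;  a_32 = 17
  a_33 = 70;  a_34 = 213;  a_35 = 248;  a_36 = 199;  a_37 = 192;  a_38 = 235
  a_39 = 158;  a_40 = 45;  a_41 = 242;  a_42 = 73;  a_43 = 52;  a_44 = 163
  a_45 = 172;  a_46 = 79;  a_47 = 10;  a_48 = 105;  a_49 = 30;  a_50 = 125
  a_51 = 208;  a_52 = 159;  a_53 = 216;  a_54 = 243;  a_55 = 22;  a_56 = 69
  a_57 = 202;  a_58 = 241;  a_59 = 204;  a_60 = 59;  a_61 = 68;  a_62 = 87
  a_63 = 194;  a_64 = 65;  a_65 = 246;  a_66 = 37;  a_67 = 40;  a_68 = 247
  a_69 = 240;  a_70 = 251;  a_71 = 14;  a_72 = 221;  a_73 = 162;  a_74 = 153
  a_75 = 228;  a_76 = 83;  a_77 = 220;  a_78 = 95;  a_79 = 250;  a_80 = 153
  a_81 = 206;  a_82 = 205;  a_83 = 0;  a_84 = 207;  a_85 = 8;  a_86 = 3
  a_87 = 134;  a_88 = 245;  a_89 = 122;  a_90 = 65;  a_91 = 124;  a_92 = 235
  a_93 = 116;  a_94 = 103;  a_95 = 178;  a_96 = 113;  a_97 = 166;  a_98 = 117
  a_99 = 88;  a_100 = 39;  a_101 = 32;  a_102 = 11;  a_103 = 126;  a_104 = 141
  a_105 = 82;  a_106 = 233;  a_107 = 148;  a_108 = 3;  a_109 = 12;  a_110 = 111
  a_111 = 234;  a_112 = 201;  a_113 = 126;  a_114 = 29;  a_115 = 48;  a_116 = 255
  a_117 = 56;  a_118 = 19;  a_119 = 246;  a_120 = 165;  a_121 = 42;  a_122 = 145
  a_123 = 44;  a_124 = 155;  a_125 = 164;  a_126 = 119;  a_127 = 162;  a_128 = 161
  a_129 = 86;  a_130 = 197;  a_131 = 136;  a_132 = 87;  a_133 = 80;  a_134 = 27
  a_135 = 238;  a_136 = 61;  a_137 = 2;  a_138 = 57;  a_139 = 68;  a_140 = 179
  a_141 = 60;  a_142 = 127;  a_143 = 218;  a_144 = 249;  a_145 = 46;  a_146 = 109
  a_147 = 96;  a_148 = 47;  a_149 = 104;  a_150 = 35;  a_151 = 102;  a_152 = 85
  a_153 = 218;  a_154 = 225;  a_155 = 220;  a_156 = 75;  a_157 = 212;  a_158 = 135
  a_159 = 146;  a_160 = 209;  a_161 = 6;  a_162 = 21;  a_163 = 184;  a_164 = 135
  a_165 = 128;  a_166 = 43;  a_167 = 94;  a_168 = 237;  a_169 = 178;  a_170 = 137
  a_171 = 244;  a_172 = 99;  a_173 = 108;  a_174 = 143;  a_175 = 202;  a_176 = 41
  a_177 = 222;  a_178 = 189;  a_179 = 144;  a_180 = 95;  a_181 = 152;  a_182 = 51
  a_183 = 214;  a_184 = 5;  a_185 = 138;  a_186 = 49;  a_187 = 140;  a_188 = 251
  a_189 = 4;  a_190 = 151;  a_191 = 130;  a_192 = 1;  a_193 = 182;  a_194 = 101
  a_195 = 232;  a_196 = 183;  a_197 = 176;  a_198 = 59;  a_199 = 206;  a_200 = 157
  a_201 = 98;  a_202 = 217;  a_203 = 164;  a_204 = 19;  a_205 = 156;  a_206 = 159
  a_207 = 186;  a_208 = 89;  a_209 = 142;  a_210 = 13;  a_211 = 192;  a_212 = 143
  a_213 = 200;  a_214 = 67;  a_215 = 70;  a_216 = 181;  a_217 = 58;  a_218 = 129
  a_219 = 60;  a_220 = 171;  a_221 = 52;  a_222 = 167;  a_223 = 114;  a_224 = 49
  a_225 = 102;  a_226 = 181;  a_227 = 24;  a_228 = 231;  a_229 = 224;  a_230 = 75
  a_231 = 62;  a_232 = 77;  a_233 = 18;  a_234 = 41;  a_235 = 84;  a_236 = 195
  a_237 = 204;  a_238 = 175;  a_239 = 170;  a_240 = 137;  a_241 = 62;  a_242 = 93
  a_243 = 240;  a_244 = 191;  a_245 = 248;  a_246 = 83;  a_247 = 182;  a_248 = 101
  a_249 = 234;  a_250 = 209;  a_251 = 236;  a_252 = 91;  a_253 = 100;  a_254 = 183
  a_255 = 98;  a_256 = 97;  a_257 = 22;  a_258 = 5;  a_259 = 72;  a_260 = 23
  a_261 = 16;  a_262 = 91;  a_263 = 174;  a_264 = 253;  a_265 = 194
a_266 = 13·194 + 117·253 + 153·174 = 121
a_267 = 13·121 + 117·194 + 153·253 = 4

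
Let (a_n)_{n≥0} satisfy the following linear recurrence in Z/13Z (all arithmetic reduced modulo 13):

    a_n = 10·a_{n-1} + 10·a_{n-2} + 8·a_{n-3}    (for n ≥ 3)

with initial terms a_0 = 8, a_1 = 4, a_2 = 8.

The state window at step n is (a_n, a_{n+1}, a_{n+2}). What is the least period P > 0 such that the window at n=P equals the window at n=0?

n=0: window = (8, 4, 8)
n=1: window = (4, 8, 2)
n=2: window = (8, 2, 2)
n=3: window = (2, 2, 0)
n=4: window = (2, 0, 10)
n=5: window = (0, 10, 12)
n=6: window = (10, 12, 12)
n=7: window = (12, 12, 8)
n=8: window = (12, 8, 10)
n=9: window = (8, 10, 3)
n=10: window = (10, 3, 12)
n=11: window = (3, 12, 9)
n=12: window = (12, 9, 0)
n=13: window = (9, 0, 4)
n=14: window = (0, 4, 8)
n=15: window = (4, 8, 3)
n=16: window = (8, 3, 12)
n=17: window = (3, 12, 6)
n=18: window = (12, 6, 9)
n=19: window = (6, 9, 12)
n=20: window = (9, 12, 11)
n=21: window = (12, 11, 3)
n=22: window = (11, 3, 2)
n=23: window = (3, 2, 8)
n=24: window = (2, 8, 7)
n=25: window = (8, 7, 10)
n=26: window = (7, 10, 0)
n=27: window = (10, 0, 0)
n=28: window = (0, 0, 2)
n=29: window = (0, 2, 7)
n=30: window = (2, 7, 12)
n=31: window = (7, 12, 11)
n=32: window = (12, 11, 0)
n=33: window = (11, 0, 11)
n=34: window = (0, 11, 3)
n=35: window = (11, 3, 10)
n=36: window = (3, 10, 10)
n=37: window = (10, 10, 3)
n=38: window = (10, 3, 2)
n=39: window = (3, 2, 0)
n=40: window = (2, 0, 5)
…
n=730: window = (8, 12, 8)
n=731: window = (12, 8, 4)
n=732: window = (8, 4, 8)
window at n=732 equals window at n=0 → period = 732

732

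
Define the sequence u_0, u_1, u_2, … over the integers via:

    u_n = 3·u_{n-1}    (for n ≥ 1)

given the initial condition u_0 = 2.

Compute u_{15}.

u_1 = 3·2 = 6
u_2 = 3·6 = 18
u_3 = 3·18 = 54
u_4 = 3·54 = 162
u_5 = 3·162 = 486
u_6 = 3·486 = 1458
u_7 = 3·1458 = 4374
u_8 = 3·4374 = 13122
u_9 = 3·13122 = 39366
u_10 = 3·39366 = 118098
u_11 = 3·118098 = 354294
u_12 = 3·354294 = 1062882
u_13 = 3·1062882 = 3188646
u_14 = 3·3188646 = 9565938
u_15 = 3·9565938 = 28697814

28697814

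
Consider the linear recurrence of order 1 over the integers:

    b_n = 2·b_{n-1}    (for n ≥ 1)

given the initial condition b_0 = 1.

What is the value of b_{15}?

b_1 = 2·1 = 2
b_2 = 2·2 = 4
b_3 = 2·4 = 8
b_4 = 2·8 = 16
b_5 = 2·16 = 32
b_6 = 2·32 = 64
b_7 = 2·64 = 128
b_8 = 2·128 = 256
b_9 = 2·256 = 512
b_10 = 2·512 = 1024
b_11 = 2·1024 = 2048
b_12 = 2·2048 = 4096
b_13 = 2·4096 = 8192
b_14 = 2·8192 = 16384
b_15 = 2·16384 = 32768

32768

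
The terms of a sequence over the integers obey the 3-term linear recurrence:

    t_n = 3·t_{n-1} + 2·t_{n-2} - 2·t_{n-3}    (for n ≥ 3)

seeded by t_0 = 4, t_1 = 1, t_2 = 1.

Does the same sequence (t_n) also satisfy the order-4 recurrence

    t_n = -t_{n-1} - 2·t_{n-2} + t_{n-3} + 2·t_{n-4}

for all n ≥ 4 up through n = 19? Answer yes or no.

Terms t_0..t_19: 4, 1, 1, -3, -9, -35, -117, -403, -1373, -4691, -16013, -54675, -186669, -637331, -2175981, -7429267, -25365101, -86601875, -295677293, -1009505427
n=4: candidate gives 10, actual t_4 = -9 ✗

no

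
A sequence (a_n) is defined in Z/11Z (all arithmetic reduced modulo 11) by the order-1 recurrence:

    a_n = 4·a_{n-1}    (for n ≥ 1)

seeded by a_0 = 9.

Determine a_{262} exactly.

1

a_1 = 4·9 = 3
a_2 = 4·3 = 1
a_3 = 4·1 = 4
a_4 = 4·4 = 5
a_5 = 4·5 = 9
(a_5) = (9) = (a_0), so the sequence has period 5.
262 ≡ 2 (mod 5), hence a_262 = a_2 = 1.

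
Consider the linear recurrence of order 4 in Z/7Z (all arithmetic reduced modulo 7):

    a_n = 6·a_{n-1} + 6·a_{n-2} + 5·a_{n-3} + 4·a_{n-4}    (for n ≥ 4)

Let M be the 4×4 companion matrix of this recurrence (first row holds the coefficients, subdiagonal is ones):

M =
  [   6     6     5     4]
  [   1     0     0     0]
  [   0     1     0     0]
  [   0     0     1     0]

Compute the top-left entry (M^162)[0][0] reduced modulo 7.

1

(M^162)[0][0] is the top entry after applying M 162 times to the unit state (1, 0, 0, 0). Equivalently it is h_{165} for the auxiliary sequence (h_n) obeying the same recurrence with h_3 = 1 and h_i = 0 for 0 ≤ i < 3:
h_4 = 6·1 + 6·0 + 5·0 + 4·0 = 6
h_5 = 6·6 + 6·1 + 5·0 + 4·0 = 0
h_6 = 6·0 + 6·6 + 5·1 + 4·0 = 6
h_7 = 6·6 + 6·0 + 5·6 + 4·1 = 0
h_8 = 6·0 + 6·6 + 5·0 + 4·6 = 4
h_9 = 6·4 + 6·0 + 5·6 + 4·0 = 5
h_10 = 6·5 + 6·4 + 5·0 + 4·6 = 1
h_11 = 6·1 + 6·5 + 5·4 + 4·0 = 0
h_12 = 6·0 + 6·1 + 5·5 + 4·4 = 5
h_13 = 6·5 + 6·0 + 5·1 + 4·5 = 6
h_14 = 6·6 + 6·5 + 5·0 + 4·1 = 0
h_15 = 6·0 + 6·6 + 5·5 + 4·0 = 5
h_16 = 6·5 + 6·0 + 5·6 + 4·5 = 3
h_17 = 6·3 + 6·5 + 5·0 + 4·6 = 2
h_18 = 6·2 + 6·3 + 5·5 + 4·0 = 6
h_19 = 6·6 + 6·2 + 5·3 + 4·5 = 6
h_20 = 6·6 + 6·6 + 5·2 + 4·3 = 3
h_21 = 6·3 + 6·6 + 5·6 + 4·2 = 1
h_22 = 6·1 + 6·3 + 5·6 + 4·6 = 1
h_23 = 6·1 + 6·1 + 5·3 + 4·6 = 2
h_24 = 6·2 + 6·1 + 5·1 + 4·3 = 0
h_25 = 6·0 + 6·2 + 5·1 + 4·1 = 0
h_26 = 6·0 + 6·0 + 5·2 + 4·1 = 0
h_27 = 6·0 + 6·0 + 5·0 + 4·2 = 1
(h_24, h_25, h_26, h_27) = (0, 0, 0, 1) = (h_0, h_1, h_2, h_3), so the sequence has period 24.
165 ≡ 21 (mod 24), hence h_165 = h_21 = 1.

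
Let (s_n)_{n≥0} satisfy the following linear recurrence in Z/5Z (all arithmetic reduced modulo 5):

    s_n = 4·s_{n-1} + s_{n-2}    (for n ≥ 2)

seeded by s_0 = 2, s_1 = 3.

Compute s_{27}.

3

s_2 = 4·3 + 1·2 = 4
s_3 = 4·4 + 1·3 = 4
s_4 = 4·4 + 1·4 = 0
s_5 = 4·0 + 1·4 = 4
s_6 = 4·4 + 1·0 = 1
s_7 = 4·1 + 1·4 = 3
s_8 = 4·3 + 1·1 = 3
s_9 = 4·3 + 1·3 = 0
s_10 = 4·0 + 1·3 = 3
s_11 = 4·3 + 1·0 = 2
s_12 = 4·2 + 1·3 = 1
s_13 = 4·1 + 1·2 = 1
s_14 = 4·1 + 1·1 = 0
s_15 = 4·0 + 1·1 = 1
s_16 = 4·1 + 1·0 = 4
s_17 = 4·4 + 1·1 = 2
s_18 = 4·2 + 1·4 = 2
s_19 = 4·2 + 1·2 = 0
s_20 = 4·0 + 1·2 = 2
s_21 = 4·2 + 1·0 = 3
s_22 = 4·3 + 1·2 = 4
s_23 = 4·4 + 1·3 = 4
s_24 = 4·4 + 1·4 = 0
s_25 = 4·0 + 1·4 = 4
s_26 = 4·4 + 1·0 = 1
s_27 = 4·1 + 1·4 = 3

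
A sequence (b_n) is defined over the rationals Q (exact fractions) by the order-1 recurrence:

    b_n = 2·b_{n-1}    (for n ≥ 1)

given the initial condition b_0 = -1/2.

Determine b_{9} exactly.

b_1 = 2·-1/2 = -1
b_2 = 2·-1 = -2
b_3 = 2·-2 = -4
b_4 = 2·-4 = -8
b_5 = 2·-8 = -16
b_6 = 2·-16 = -32
b_7 = 2·-32 = -64
b_8 = 2·-64 = -128
b_9 = 2·-128 = -256

-256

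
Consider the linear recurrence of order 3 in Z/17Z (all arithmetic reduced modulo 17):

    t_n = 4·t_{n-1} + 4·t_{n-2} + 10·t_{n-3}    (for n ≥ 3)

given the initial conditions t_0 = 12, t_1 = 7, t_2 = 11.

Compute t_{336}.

7

t_3 = 4·11 + 4·7 + 10·12 = 5
t_4 = 4·5 + 4·11 + 10·7 = 15
t_5 = 4·15 + 4·5 + 10·11 = 3
t_6 = 4·3 + 4·15 + 10·5 = 3
t_7 = 4·3 + 4·3 + 10·15 = 4
t_8 = 4·4 + 4·3 + 10·3 = 7
Continuing the recurrence:
  t_9 = 6;  t_10 = 7;  t_11 = 3;  t_12 = 15;  t_13 = 6;  t_14 = 12
  t_15 = 1;  t_16 = 10;  t_17 = 11;  t_18 = 9;  t_19 = 10;  t_20 = 16
  t_21 = 7;  t_22 = 5;  t_23 = 4;  t_24 = 4;  t_25 = 14;  t_26 = 10
  t_27 = 0;  t_28 = 10;  t_29 = 4;  t_30 = 5;  t_31 = 0;  t_32 = 9
  t_33 = 1;  t_34 = 6;  t_35 = 16;  t_36 = 13;  t_37 = 6;  t_38 = 15
  t_39 = 10;  t_40 = 7;  t_41 = 14;  t_42 = 14;  t_43 = 12;  t_44 = 6
  t_45 = 8;  t_46 = 6;  t_47 = 14;  t_48 = 7;  t_49 = 8;  t_50 = 13
  t_51 = 1;  t_52 = 0;  t_53 = 15;  t_54 = 2;  t_55 = 0;  t_56 = 5
  t_57 = 6;  t_58 = 10;  t_59 = 12;  t_60 = 12;  t_61 = 9;  t_62 = 0
  t_63 = 3;  t_64 = 0;  t_65 = 12;  t_66 = 10;  t_67 = 3;  t_68 = 2
  t_69 = 1;  t_70 = 8;  t_71 = 5;  t_72 = 11;  t_73 = 8;  t_74 = 7
  t_75 = 0;  t_76 = 6;  t_77 = 9;  t_78 = 9;  t_79 = 13;  t_80 = 8
  t_81 = 4;  t_82 = 8;  t_83 = 9;  t_84 = 6;  t_85 = 4;  t_86 = 11
  t_87 = 1;  t_88 = 3;  t_89 = 7;  t_90 = 16;  t_91 = 3;  t_92 = 10
  t_93 = 8;  t_94 = 0;  t_95 = 13;  t_96 = 13;  t_97 = 2;  t_98 = 3
  t_99 = 14;  t_100 = 3;  t_101 = 13;  t_102 = 0;  t_103 = 14;  t_104 = 16
  t_105 = 1;  t_106 = 4;  t_107 = 10;  t_108 = 15;  t_109 = 4;  t_110 = 6
  t_111 = 3;  t_112 = 8;  t_113 = 2;  t_114 = 2;  t_115 = 11;  t_116 = 4
  t_117 = 12;  t_118 = 4;  t_119 = 2;  t_120 = 8;  t_121 = 12;  t_122 = 15
  t_123 = 1;  t_124 = 14;  t_125 = 6;  t_126 = 5;  t_127 = 14;  t_128 = 0
  t_129 = 4;  t_130 = 3;  t_131 = 11;  t_132 = 11;  t_133 = 16;  t_134 = 14
  t_135 = 9;  t_136 = 14;  t_137 = 11;  t_138 = 3;  t_139 = 9;  t_140 = 5
  t_141 = 1;  t_142 = 12;  t_143 = 0;  t_144 = 7;  t_145 = 12;  t_146 = 8
  t_147 = 14;  t_148 = 4;  t_149 = 16;  t_150 = 16;  t_151 = 15;  t_152 = 12
  t_153 = 13;  t_154 = 12;  t_155 = 16;  t_156 = 4;  t_157 = 13;  t_158 = 7
  t_159 = 1;  t_160 = 9;  t_161 = 8;  t_162 = 10;  t_163 = 9;  t_164 = 3
  t_165 = 12;  t_166 = 14;  t_167 = 15;  t_168 = 15;  t_169 = 5;  t_170 = 9
  t_171 = 2;  t_172 = 9;  t_173 = 15;  t_174 = 14;  t_175 = 2;  t_176 = 10
  t_177 = 1;  t_178 = 13;  t_179 = 3;  t_180 = 6;  t_181 = 13;  t_182 = 4
  t_183 = 9;  t_184 = 12;  t_185 = 5;  t_186 = 5;  t_187 = 7;  t_188 = 13
  t_189 = 11;  t_190 = 13;  t_191 = 5;  t_192 = 12;  t_193 = 11;  t_194 = 6
  t_195 = 1;  t_196 = 2;  t_197 = 4;  t_198 = 0;  t_199 = 2;  t_200 = 14
  t_201 = 13;  t_202 = 9;  t_203 = 7;  t_204 = 7;  t_205 = 10;  t_206 = 2
  t_207 = 16;  t_208 = 2;  t_209 = 7;  t_210 = 9;  t_211 = 16;  t_212 = 0
  t_213 = 1;  t_214 = 11;  t_215 = 14;  t_216 = 8;  t_217 = 11;  t_218 = 12
  t_219 = 2;  t_220 = 13;  t_221 = 10;  t_222 = 10;  t_223 = 6;  t_224 = 11
  t_225 = 15;  t_226 = 11;  t_227 = 10;  t_228 = 13;  t_229 = 15;  t_230 = 8
  t_231 = 1;  t_232 = 16;  t_233 = 12;  t_234 = 3;  t_235 = 16;  t_236 = 9
  t_237 = 11;  t_238 = 2;  t_239 = 6;  t_240 = 6;  t_241 = 0;  t_242 = 16
  t_243 = 5;  t_244 = 16;  t_245 = 6;  t_246 = 2;  t_247 = 5;  t_248 = 3
  t_249 = 1;  t_250 = 15;  t_251 = 9;  t_252 = 4;  t_253 = 15;  t_254 = 13
  t_255 = 16;  t_256 = 11;  t_257 = 0;  t_258 = 0;  t_259 = 8;  t_260 = 15
  t_261 = 7;  t_262 = 15;  t_263 = 0;  t_264 = 11;  t_265 = 7;  t_266 = 4
  t_267 = 1;  t_268 = 5;  t_269 = 13;  t_270 = 14;  t_271 = 5;  t_272 = 2
  t_273 = 15;  t_274 = 16;  t_275 = 8;  t_276 = 8;  t_277 = 3;  t_278 = 5
  t_279 = 10;  t_280 = 5;  t_281 = 8;  t_282 = 16;  t_283 = 10;  t_284 = 14
  t_285 = 1;  t_286 = 7;  t_287 = 2;  t_288 = 12;  t_289 = 7;  t_290 = 11
  t_291 = 5;  t_292 = 15;  t_293 = 3;  t_294 = 3;  t_295 = 4;  t_296 = 7
  t_297 = 6;  t_298 = 7;  t_299 = 3;  t_300 = 15;  t_301 = 6;  t_302 = 12
  t_303 = 1;  t_304 = 10;  t_305 = 11;  t_306 = 9;  t_307 = 10;  t_308 = 16
  t_309 = 7;  t_310 = 5;  t_311 = 4;  t_312 = 4;  t_313 = 14;  t_314 = 10
  t_315 = 0;  t_316 = 10;  t_317 = 4;  t_318 = 5;  t_319 = 0;  t_320 = 9
  t_321 = 1;  t_322 = 6;  t_323 = 16;  t_324 = 13;  t_325 = 6;  t_326 = 15
  t_327 = 10;  t_328 = 7;  t_329 = 14;  t_330 = 14;  t_331 = 12;  t_332 = 6
  t_333 = 8;  t_334 = 6
t_335 = 4·6 + 4·8 + 10·6 = 14
t_336 = 4·14 + 4·6 + 10·8 = 7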